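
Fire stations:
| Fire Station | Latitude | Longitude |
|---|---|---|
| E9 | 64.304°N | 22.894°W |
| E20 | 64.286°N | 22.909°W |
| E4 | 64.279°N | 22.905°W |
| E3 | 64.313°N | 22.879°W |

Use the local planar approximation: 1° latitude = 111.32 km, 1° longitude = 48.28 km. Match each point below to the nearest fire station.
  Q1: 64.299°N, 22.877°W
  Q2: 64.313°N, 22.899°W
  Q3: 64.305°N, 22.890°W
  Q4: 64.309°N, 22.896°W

Q1 at 64.299°N, 22.877°W:
  E9: 0.992 km
  E20: 2.117 km
  E4: 2.605 km
  E3: 1.561 km
  → nearest: E9 (0.992 km)
Q2 at 64.313°N, 22.899°W:
  E9: 1.031 km
  E20: 3.044 km
  E4: 3.796 km
  E3: 0.966 km
  → nearest: E3 (0.966 km)
Q3 at 64.305°N, 22.890°W:
  E9: 0.223 km
  E20: 2.305 km
  E4: 2.984 km
  E3: 1.037 km
  → nearest: E9 (0.223 km)
Q4 at 64.309°N, 22.896°W:
  E9: 0.565 km
  E20: 2.636 km
  E4: 3.368 km
  E3: 0.934 km
  → nearest: E9 (0.565 km)

Q1→E9; Q2→E3; Q3→E9; Q4→E9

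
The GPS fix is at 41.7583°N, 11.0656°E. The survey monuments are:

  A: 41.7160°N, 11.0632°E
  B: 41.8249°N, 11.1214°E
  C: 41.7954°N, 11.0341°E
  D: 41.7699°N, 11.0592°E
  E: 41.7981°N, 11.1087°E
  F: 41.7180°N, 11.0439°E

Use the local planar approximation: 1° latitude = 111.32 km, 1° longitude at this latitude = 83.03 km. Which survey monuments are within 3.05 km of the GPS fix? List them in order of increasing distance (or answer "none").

D

Distances from 41.7583°N, 11.0656°E:
A: 4.7131 km
B: 8.7425 km
C: 4.8885 km
D: 1.3964 km
E: 5.6953 km
F: 4.8345 km
Threshold 3.05 km: D (1.3964 km) is within range.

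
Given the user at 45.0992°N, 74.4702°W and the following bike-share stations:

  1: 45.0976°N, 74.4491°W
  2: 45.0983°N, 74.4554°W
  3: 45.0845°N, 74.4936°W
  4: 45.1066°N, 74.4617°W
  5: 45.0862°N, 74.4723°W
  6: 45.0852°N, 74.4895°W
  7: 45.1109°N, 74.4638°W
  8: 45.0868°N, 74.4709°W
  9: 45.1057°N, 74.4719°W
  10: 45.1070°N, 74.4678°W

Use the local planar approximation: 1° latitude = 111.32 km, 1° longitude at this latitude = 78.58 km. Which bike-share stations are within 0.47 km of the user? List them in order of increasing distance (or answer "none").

none

Distances from 45.0992°N, 74.4702°W:
1: √((-0.0016·111.32)² + (0.0211·78.58)²) = √(0.031724 + 2.749090) = 1.6676 km
2: √((-0.0009·111.32)² + (0.0148·78.58)²) = √(0.010038 + 1.352532) = 1.1673 km
3: √((-0.0147·111.32)² + (-0.0234·78.58)²) = √(2.677818 + 3.381082) = 2.4615 km
4: √((0.0074·111.32)² + (0.0085·78.58)²) = √(0.678594 + 0.446130) = 1.0605 km
5: √((-0.0130·111.32)² + (-0.0021·78.58)²) = √(2.094272 + 0.027231) = 1.4565 km
6: √((-0.0140·111.32)² + (-0.0193·78.58)²) = √(2.428860 + 2.300057) = 2.1746 km
7: √((0.0117·111.32)² + (0.0064·78.58)²) = √(1.696360 + 0.252920) = 1.3962 km
8: √((-0.0124·111.32)² + (-0.0007·78.58)²) = √(1.905416 + 0.003026) = 1.3815 km
9: √((0.0065·111.32)² + (-0.0017·78.58)²) = √(0.523568 + 0.017845) = 0.7358 km
10: √((0.0078·111.32)² + (0.0024·78.58)²) = √(0.753938 + 0.035567) = 0.8885 km
Threshold 0.47 km: none within range.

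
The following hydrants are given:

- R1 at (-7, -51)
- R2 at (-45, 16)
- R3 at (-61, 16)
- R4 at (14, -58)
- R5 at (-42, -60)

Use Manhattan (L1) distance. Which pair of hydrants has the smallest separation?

Pairwise distances:
R2–R3: 16
R1–R4: 28
R1–R5: 44
R4–R5: 58
R2–R5: 79
R3–R5: 95
R1–R2: 105
R1–R3: 121
R2–R4: 133
R3–R4: 149
Closest pair: R2–R3 at 16.

R2 and R3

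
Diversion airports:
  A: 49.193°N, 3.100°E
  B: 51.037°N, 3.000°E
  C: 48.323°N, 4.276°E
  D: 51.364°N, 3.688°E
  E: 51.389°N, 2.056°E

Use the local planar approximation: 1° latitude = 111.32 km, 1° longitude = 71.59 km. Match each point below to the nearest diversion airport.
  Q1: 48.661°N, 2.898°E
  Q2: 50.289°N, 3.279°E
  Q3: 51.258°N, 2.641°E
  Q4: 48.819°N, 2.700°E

Q1→A; Q2→B; Q3→B; Q4→A

Q1 at 48.661°N, 2.898°E:
  A: √((0.532·111.32)² + (0.202·71.59)²) = √(3507.27371 + 209.12573) = 60.962 km
  B: √((2.376·111.32)² + (0.102·71.59)²) = √(69958.30329 + 53.32183) = 264.597 km
  C: √((-0.338·111.32)² + (1.378·71.59)²) = √(1415.72792 + 9732.02375) = 105.583 km
  D: √((2.703·111.32)² + (0.790·71.59)²) = √(90539.58233 + 3198.59245) = 306.167 km
  E: √((2.728·111.32)² + (-0.842·71.59)²) = √(92222.12547 + 3633.53132) = 309.606 km
  → nearest: A (60.962 km)
Q2 at 50.289°N, 3.279°E:
  A: √((-1.096·111.32)² + (-0.179·71.59)²) = √(14885.63973 + 164.21423) = 122.678 km
  B: √((0.748·111.32)² + (-0.279·71.59)²) = √(6933.45324 + 398.94510) = 85.629 km
  C: √((-1.966·111.32)² + (0.997·71.59)²) = √(47897.56355 + 5094.42346) = 230.200 km
  D: √((1.075·111.32)² + (0.409·71.59)²) = √(14320.66956 + 857.33655) = 123.199 km
  E: √((1.100·111.32)² + (-1.223·71.59)²) = √(14994.49230 + 7665.80273) = 150.533 km
  → nearest: B (85.629 km)
Q3 at 51.258°N, 2.641°E:
  A: √((-2.065·111.32)² + (0.459·71.59)²) = √(52842.88343 + 1079.76711) = 232.213 km
  B: √((-0.221·111.32)² + (0.359·71.59)²) = √(605.24463 + 660.53163) = 35.578 km
  C: √((-2.935·111.32)² + (1.635·71.59)²) = √(106748.70287 + 13700.62057) = 347.058 km
  D: √((0.106·111.32)² + (1.047·71.59)²) = √(139.23811 + 5618.21155) = 75.878 km
  E: √((0.131·111.32)² + (-0.585·71.59)²) = √(212.66156 + 1753.94696) = 44.346 km
  → nearest: B (35.578 km)
Q4 at 48.819°N, 2.700°E:
  A: √((0.374·111.32)² + (0.400·71.59)²) = √(1733.36331 + 820.02050) = 50.531 km
  B: √((2.218·111.32)² + (0.300·71.59)²) = √(60963.44195 + 461.26153) = 247.840 km
  C: √((-0.496·111.32)² + (1.576·71.59)²) = √(3048.66530 + 12729.67017) = 125.612 km
  D: √((2.545·111.32)² + (0.988·71.59)²) = √(80264.21613 + 5002.86304) = 292.005 km
  E: √((2.570·111.32)² + (-0.644·71.59)²) = √(81848.86134 + 2125.57513) = 289.783 km
  → nearest: A (50.531 km)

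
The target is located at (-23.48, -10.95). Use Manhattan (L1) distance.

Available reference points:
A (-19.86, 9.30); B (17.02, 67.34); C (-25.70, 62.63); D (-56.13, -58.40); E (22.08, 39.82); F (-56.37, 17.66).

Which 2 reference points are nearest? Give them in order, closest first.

A, F

Distances from (-23.48, -10.95):
A: 23.87
B: 118.79
C: 75.80
D: 80.10
E: 96.33
F: 61.50
Sorted: A (23.87) < F (61.50) < C (75.80) < D (80.10) < …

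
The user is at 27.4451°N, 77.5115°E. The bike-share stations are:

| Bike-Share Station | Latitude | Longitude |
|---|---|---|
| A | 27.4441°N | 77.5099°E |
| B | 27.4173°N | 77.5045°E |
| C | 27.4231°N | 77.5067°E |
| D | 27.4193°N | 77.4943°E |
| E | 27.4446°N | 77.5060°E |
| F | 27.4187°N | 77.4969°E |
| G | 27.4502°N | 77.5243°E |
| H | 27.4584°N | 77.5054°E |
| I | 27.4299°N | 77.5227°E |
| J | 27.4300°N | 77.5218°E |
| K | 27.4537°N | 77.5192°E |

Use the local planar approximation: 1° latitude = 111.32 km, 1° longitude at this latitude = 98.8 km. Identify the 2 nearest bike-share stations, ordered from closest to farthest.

A, E

Distances from 27.4451°N, 77.5115°E:
A: √((-0.0010·111.32)² + (-0.0016·98.8)²) = √(0.012392 + 0.024989) = 0.1933 km
B: √((-0.0278·111.32)² + (-0.0070·98.8)²) = √(9.577143 + 0.478311) = 3.1710 km
C: √((-0.0220·111.32)² + (-0.0048·98.8)²) = √(5.997797 + 0.224904) = 2.4945 km
D: √((-0.0258·111.32)² + (-0.0172·98.8)²) = √(8.248706 + 2.887824) = 3.3371 km
E: √((-0.0005·111.32)² + (-0.0055·98.8)²) = √(0.003098 + 0.295284) = 0.5462 km
F: √((-0.0264·111.32)² + (-0.0146·98.8)²) = √(8.636828 + 2.080749) = 3.2738 km
G: √((0.0051·111.32)² + (0.0128·98.8)²) = √(0.322320 + 1.599314) = 1.3862 km
H: √((0.0133·111.32)² + (-0.0061·98.8)²) = √(2.192046 + 0.363223) = 1.5985 km
I: √((-0.0152·111.32)² + (0.0112·98.8)²) = √(2.863081 + 1.224475) = 2.0218 km
J: √((-0.0151·111.32)² + (0.0103·98.8)²) = √(2.825532 + 1.035591) = 1.9650 km
K: √((0.0086·111.32)² + (0.0077·98.8)²) = √(0.916523 + 0.578756) = 1.2228 km
Sorted: A (0.1933 km) < E (0.5462 km) < K (1.2228 km) < G (1.3862 km) < …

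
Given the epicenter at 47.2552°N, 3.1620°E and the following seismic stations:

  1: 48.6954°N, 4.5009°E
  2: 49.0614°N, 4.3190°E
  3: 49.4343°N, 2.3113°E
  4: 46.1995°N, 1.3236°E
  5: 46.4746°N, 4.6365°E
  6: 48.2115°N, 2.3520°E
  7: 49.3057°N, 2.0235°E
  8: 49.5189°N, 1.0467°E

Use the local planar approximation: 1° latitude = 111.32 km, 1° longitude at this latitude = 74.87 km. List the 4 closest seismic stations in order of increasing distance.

Distances from 47.2552°N, 3.1620°E:
1: √((1.4402·111.32)² + (1.3389·74.87)²) = √(25703.484850 + 10048.747864) = 189.0826 km
2: √((1.8062·111.32)² + (1.1570·74.87)²) = √(40427.610348 + 7503.819593) = 218.9325 km
3: √((2.1791·111.32)² + (-0.8507·74.87)²) = √(58843.800813 + 4056.659272) = 250.7996 km
4: √((-1.0557·111.32)² + (-1.8384·74.87)²) = √(13811.073561 + 18945.047083) = 180.9865 km
5: √((-0.7806·111.32)² + (1.4745·74.87)²) = √(7550.982943 + 12187.235970) = 140.4928 km
6: √((0.9563·111.32)² + (-0.8100·74.87)²) = √(11332.734305 + 3677.779638) = 122.5174 km
7: √((2.0505·111.32)² + (-1.1385·74.87)²) = √(52103.385426 + 7265.771508) = 243.6579 km
8: √((2.2637·111.32)² + (-2.1153·74.87)²) = √(63501.522360 + 25081.852240) = 297.6296 km
Sorted: 6 (122.5174 km) < 5 (140.4928 km) < 4 (180.9865 km) < 1 (189.0826 km) < 2 (218.9325 km) < 7 (243.6579 km) < …

6, 5, 4, 1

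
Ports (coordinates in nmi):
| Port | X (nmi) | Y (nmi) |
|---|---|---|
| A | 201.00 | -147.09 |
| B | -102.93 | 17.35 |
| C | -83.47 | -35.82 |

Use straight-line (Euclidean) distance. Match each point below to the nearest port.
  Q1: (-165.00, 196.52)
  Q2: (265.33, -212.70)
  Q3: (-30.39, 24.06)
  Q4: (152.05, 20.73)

Q1→B; Q2→A; Q3→B; Q4→A

Q1 at (-165.00, 196.52):
  A: 502.02 nmi
  B: 189.62 nmi
  C: 246.23 nmi
  → nearest: B (189.62 nmi)
Q2 at (265.33, -212.70):
  A: 91.89 nmi
  B: 434.21 nmi
  C: 391.09 nmi
  → nearest: A (91.89 nmi)
Q3 at (-30.39, 24.06):
  A: 287.81 nmi
  B: 72.85 nmi
  C: 80.02 nmi
  → nearest: B (72.85 nmi)
Q4 at (152.05, 20.73):
  A: 174.81 nmi
  B: 255.00 nmi
  C: 242.21 nmi
  → nearest: A (174.81 nmi)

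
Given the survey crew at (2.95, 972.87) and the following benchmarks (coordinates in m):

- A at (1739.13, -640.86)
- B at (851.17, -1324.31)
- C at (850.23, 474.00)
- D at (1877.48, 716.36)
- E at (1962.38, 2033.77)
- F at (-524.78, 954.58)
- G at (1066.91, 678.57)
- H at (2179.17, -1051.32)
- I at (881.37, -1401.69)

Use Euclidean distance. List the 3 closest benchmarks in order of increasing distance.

F, C, G

Distances from (2.95, 972.87):
A: √((1736.18)² + (-1613.73)²) = √(3014320.9924 + 2604124.5129) = 2370.33 m
B: √((848.22)² + (-2297.18)²) = √(719477.1684 + 5277035.9524) = 2448.78 m
C: √((847.28)² + (-498.87)²) = √(717883.3984 + 248871.2769) = 983.24 m
D: √((1874.53)² + (-256.51)²) = √(3513862.7209 + 65797.3801) = 1892.00 m
E: √((1959.43)² + (1060.90)²) = √(3839365.9249 + 1125508.8100) = 2228.20 m
F: √((-527.73)² + (-18.29)²) = √(278498.9529 + 334.5241) = 528.05 m
G: √((1063.96)² + (-294.30)²) = √(1132010.8816 + 86612.4900) = 1103.91 m
H: √((2176.22)² + (-2024.19)²) = √(4735933.4884 + 4097345.1561) = 2972.08 m
I: √((878.42)² + (-2374.56)²) = √(771621.6964 + 5638535.1936) = 2531.83 m
Sorted: F (528.05 m) < C (983.24 m) < G (1103.91 m) < D (1892.00 m) < E (2228.20 m) < …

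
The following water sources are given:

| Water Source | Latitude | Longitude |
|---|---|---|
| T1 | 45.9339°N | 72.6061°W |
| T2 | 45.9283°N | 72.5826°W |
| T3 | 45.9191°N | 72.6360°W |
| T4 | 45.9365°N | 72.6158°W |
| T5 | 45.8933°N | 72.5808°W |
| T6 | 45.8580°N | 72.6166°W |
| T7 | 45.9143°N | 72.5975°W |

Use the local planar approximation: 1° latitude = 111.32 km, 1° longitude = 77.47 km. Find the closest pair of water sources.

Pairwise distances:
T1–T2: √((-0.0056·111.32)² + (0.0235·77.47)²) = √(0.388618 + 3.314384) = 1.9243 km
T1–T3: √((-0.0148·111.32)² + (-0.0299·77.47)²) = √(2.714375 + 5.365491) = 2.8425 km
T1–T4: √((0.0026·111.32)² + (-0.0097·77.47)²) = √(0.083771 + 0.564691) = 0.8053 km
T1–T5: √((-0.0406·111.32)² + (0.0253·77.47)²) = √(20.426712 + 3.841565) = 4.9263 km
T1–T6: √((-0.0759·111.32)² + (-0.0105·77.47)²) = √(71.388778 + 0.661676) = 8.4883 km
T1–T7: √((-0.0196·111.32)² + (0.0086·77.47)²) = √(4.760565 + 0.443878) = 2.2813 km
T2–T3: √((-0.0092·111.32)² + (-0.0534·77.47)²) = √(1.048871 + 17.113925) = 4.2618 km
T2–T4: √((0.0082·111.32)² + (-0.0332·77.47)²) = √(0.833248 + 6.615205) = 2.7292 km
T2–T5: √((-0.0350·111.32)² + (0.0018·77.47)²) = √(15.180374 + 0.019445) = 3.8987 km
T2–T6: √((-0.0703·111.32)² + (-0.0340·77.47)²) = √(61.243083 + 6.937851) = 8.2572 km
T2–T7: √((-0.0140·111.32)² + (-0.0149·77.47)²) = √(2.428860 + 1.332415) = 1.9394 km
T3–T4: √((0.0174·111.32)² + (0.0202·77.47)²) = √(3.751845 + 2.448893) = 2.4901 km
T3–T5: √((-0.0258·111.32)² + (0.0552·77.47)²) = √(8.248706 + 18.287118) = 5.1513 km
T3–T6: √((-0.0611·111.32)² + (0.0194·77.47)²) = √(46.262470 + 2.258763) = 6.9657 km
T3–T7: √((-0.0048·111.32)² + (0.0385·77.47)²) = √(0.285515 + 8.895873) = 3.0301 km
T4–T5: √((-0.0432·111.32)² + (0.0350·77.47)²) = √(23.126712 + 7.351961) = 5.5207 km
T4–T6: √((-0.0785·111.32)² + (-0.0008·77.47)²) = √(76.363480 + 0.003841) = 8.7388 km
T4–T7: √((-0.0222·111.32)² + (0.0183·77.47)²) = √(6.107343 + 2.009876) = 2.8491 km
T5–T6: √((-0.0353·111.32)² + (-0.0358·77.47)²) = √(15.441725 + 7.691892) = 4.8097 km
T5–T7: √((0.0210·111.32)² + (-0.0167·77.47)²) = √(5.464935 + 1.673786) = 2.6718 km
T6–T7: √((0.0563·111.32)² + (0.0191·77.47)²) = √(39.279250 + 2.189444) = 6.4396 km
Closest pair: T1–T4 at 0.8053 km.

T1 and T4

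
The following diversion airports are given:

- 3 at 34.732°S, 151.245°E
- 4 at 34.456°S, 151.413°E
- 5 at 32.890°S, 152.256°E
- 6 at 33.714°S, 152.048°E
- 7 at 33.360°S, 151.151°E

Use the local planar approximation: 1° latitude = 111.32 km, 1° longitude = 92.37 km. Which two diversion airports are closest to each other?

3 and 4

Pairwise distances:
3–4: √((0.276·111.32)² + (0.168·92.37)²) = √(943.98384 + 240.81329) = 34.421 km
3–5: √((1.842·111.32)² + (1.011·92.37)²) = √(42046.09305 + 8720.95807) = 225.315 km
3–6: √((1.018·111.32)² + (0.803·92.37)²) = √(12842.27458 + 5501.65025) = 135.440 km
3–7: √((1.372·111.32)² + (-0.094·92.37)²) = √(23326.77058 + 75.39067) = 152.978 km
4–5: √((1.566·111.32)² + (0.843·92.37)²) = √(30389.94477 + 6063.41141) = 190.928 km
4–6: √((0.742·111.32)² + (0.635·92.37)²) = √(6822.66749 + 3440.40316) = 101.307 km
4–7: √((1.096·111.32)² + (-0.262·92.37)²) = √(14885.63973 + 585.68550) = 124.384 km
5–6: √((-0.824·111.32)² + (-0.208·92.37)²) = √(8413.96728 + 369.13783) = 93.718 km
5–7: √((-0.470·111.32)² + (-1.105·92.37)²) = √(2737.42426 + 10418.05014) = 114.697 km
6–7: √((0.354·111.32)² + (-0.897·92.37)²) = √(1552.93372 + 6865.09851) = 91.750 km
Closest pair: 3–4 at 34.421 km.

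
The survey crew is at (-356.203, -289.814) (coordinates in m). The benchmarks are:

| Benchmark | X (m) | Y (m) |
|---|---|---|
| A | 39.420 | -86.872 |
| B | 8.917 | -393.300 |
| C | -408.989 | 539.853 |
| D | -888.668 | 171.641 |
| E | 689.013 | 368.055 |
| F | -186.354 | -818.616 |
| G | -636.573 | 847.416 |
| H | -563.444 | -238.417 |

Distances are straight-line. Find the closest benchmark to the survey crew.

H

Distances from (-356.203, -289.814):
A: 444.638 m
B: 379.502 m
C: 831.345 m
D: 704.599 m
E: 1235.017 m
F: 555.410 m
G: 1171.281 m
H: 213.519 m
Minimum: H at 213.519 m.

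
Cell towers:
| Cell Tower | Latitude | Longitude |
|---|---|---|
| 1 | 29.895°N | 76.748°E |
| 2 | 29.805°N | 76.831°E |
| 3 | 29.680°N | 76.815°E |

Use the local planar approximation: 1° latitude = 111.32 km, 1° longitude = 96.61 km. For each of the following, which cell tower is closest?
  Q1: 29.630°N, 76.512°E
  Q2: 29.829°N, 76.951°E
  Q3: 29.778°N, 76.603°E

Q1 at 29.630°N, 76.512°E:
  1: √((0.265·111.32)² + (0.236·96.61)²) = √(870.23820 + 519.83818) = 37.284 km
  2: √((0.175·111.32)² + (0.319·96.61)²) = √(379.50936 + 949.78549) = 36.459 km
  3: √((0.050·111.32)² + (0.303·96.61)²) = √(30.98036 + 856.89858) = 29.797 km
  → nearest: 3 (29.797 km)
Q2 at 29.829°N, 76.951°E:
  1: √((0.066·111.32)² + (-0.203·96.61)²) = √(53.98017 + 384.62388) = 20.943 km
  2: √((-0.024·111.32)² + (-0.120·96.61)²) = √(7.13787 + 134.40229) = 11.897 km
  3: √((-0.149·111.32)² + (-0.136·96.61)²) = √(275.11795 + 172.63227) = 21.160 km
  → nearest: 2 (11.897 km)
Q3 at 29.778°N, 76.603°E:
  1: √((0.117·111.32)² + (0.145·96.61)²) = √(169.63604 + 196.23667) = 19.128 km
  2: √((0.027·111.32)² + (0.228·96.61)²) = √(9.03387 + 485.19225) = 22.231 km
  3: √((-0.098·111.32)² + (0.212·96.61)²) = √(119.01414 + 419.48447) = 23.206 km
  → nearest: 1 (19.128 km)

Q1→3; Q2→2; Q3→1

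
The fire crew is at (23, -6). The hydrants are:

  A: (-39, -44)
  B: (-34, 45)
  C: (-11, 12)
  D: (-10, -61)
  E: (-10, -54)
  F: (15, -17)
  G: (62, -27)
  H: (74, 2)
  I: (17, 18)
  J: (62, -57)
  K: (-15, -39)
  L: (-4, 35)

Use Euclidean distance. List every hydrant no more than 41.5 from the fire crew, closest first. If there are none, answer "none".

F, I, C

Distances from (23, -6):
A: √((-62)² + (-38)²) = √(3844.000 + 1444.000) = 72.7
B: √((-57)² + (51)²) = √(3249.000 + 2601.000) = 76.5
C: √((-34)² + (18)²) = √(1156.000 + 324.000) = 38.5
D: √((-33)² + (-55)²) = √(1089.000 + 3025.000) = 64.1
E: √((-33)² + (-48)²) = √(1089.000 + 2304.000) = 58.2
F: √((-8)² + (-11)²) = √(64.000 + 121.000) = 13.6
G: √((39)² + (-21)²) = √(1521.000 + 441.000) = 44.3
H: √((51)² + (8)²) = √(2601.000 + 64.000) = 51.6
I: √((-6)² + (24)²) = √(36.000 + 576.000) = 24.7
J: √((39)² + (-51)²) = √(1521.000 + 2601.000) = 64.2
K: √((-38)² + (-33)²) = √(1444.000 + 1089.000) = 50.3
L: √((-27)² + (41)²) = √(729.000 + 1681.000) = 49.1
Threshold 41.5: F (13.6), I (24.7), C (38.5) are within range.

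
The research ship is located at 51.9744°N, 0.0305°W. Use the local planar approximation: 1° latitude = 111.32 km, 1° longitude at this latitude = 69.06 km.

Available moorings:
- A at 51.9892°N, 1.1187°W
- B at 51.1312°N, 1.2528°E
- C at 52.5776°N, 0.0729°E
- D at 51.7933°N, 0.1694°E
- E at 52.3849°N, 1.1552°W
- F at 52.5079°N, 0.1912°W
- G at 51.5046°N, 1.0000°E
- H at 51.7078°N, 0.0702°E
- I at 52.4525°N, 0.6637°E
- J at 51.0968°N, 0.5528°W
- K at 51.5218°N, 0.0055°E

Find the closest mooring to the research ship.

D

Distances from 51.9744°N, 0.0305°W:
A: 75.1691 km
B: 129.0929 km
C: 67.5268 km
D: 24.4338 km
E: 90.1172 km
F: 60.4172 km
G: 88.3161 km
H: 30.4818 km
I: 71.6308 km
J: 104.1405 km
K: 50.4447 km
Minimum: D at 24.4338 km.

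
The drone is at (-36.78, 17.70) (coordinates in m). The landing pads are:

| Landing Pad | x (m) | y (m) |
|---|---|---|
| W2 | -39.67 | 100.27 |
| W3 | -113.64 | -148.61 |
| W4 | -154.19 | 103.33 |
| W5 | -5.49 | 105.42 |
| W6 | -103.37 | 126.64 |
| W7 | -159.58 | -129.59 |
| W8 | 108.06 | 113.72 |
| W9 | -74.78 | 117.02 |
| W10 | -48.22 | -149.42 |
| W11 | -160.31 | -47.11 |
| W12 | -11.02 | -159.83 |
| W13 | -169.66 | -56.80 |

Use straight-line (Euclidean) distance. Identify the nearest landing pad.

Distances from (-36.78, 17.70):
W2: √((-2.89)² + (82.57)²) = √(8.3521 + 6817.8049) = 82.62 m
W3: √((-76.86)² + (-166.31)²) = √(5907.4596 + 27659.0161) = 183.21 m
W4: √((-117.41)² + (85.63)²) = √(13785.1081 + 7332.4969) = 145.32 m
W5: √((31.29)² + (87.72)²) = √(979.0641 + 7694.7984) = 93.13 m
W6: √((-66.59)² + (108.94)²) = √(4434.2281 + 11867.9236) = 127.68 m
W7: √((-122.80)² + (-147.29)²) = √(15079.8400 + 21694.3441) = 191.77 m
W8: √((144.84)² + (96.02)²) = √(20978.6256 + 9219.8404) = 173.78 m
W9: √((-38.00)² + (99.32)²) = √(1444.0000 + 9864.4624) = 106.34 m
W10: √((-11.44)² + (-167.12)²) = √(130.8736 + 27929.0944) = 167.51 m
W11: √((-123.53)² + (-64.81)²) = √(15259.6609 + 4200.3361) = 139.50 m
W12: √((25.76)² + (-177.53)²) = √(663.5776 + 31516.9009) = 179.39 m
W13: √((-132.88)² + (-74.50)²) = √(17657.0944 + 5550.2500) = 152.34 m
Minimum: W2 at 82.62 m.

W2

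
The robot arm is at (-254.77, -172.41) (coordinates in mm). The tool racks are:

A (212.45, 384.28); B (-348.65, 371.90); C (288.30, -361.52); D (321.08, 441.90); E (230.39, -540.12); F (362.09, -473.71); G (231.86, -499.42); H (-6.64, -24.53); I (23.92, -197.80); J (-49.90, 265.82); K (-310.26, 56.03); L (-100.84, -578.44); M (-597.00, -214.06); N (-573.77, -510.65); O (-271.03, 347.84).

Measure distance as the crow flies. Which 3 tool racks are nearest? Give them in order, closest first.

K, I, H

Distances from (-254.77, -172.41):
A: 726.77 mm
B: 552.35 mm
C: 575.05 mm
D: 842.01 mm
E: 608.76 mm
F: 686.51 mm
G: 586.30 mm
H: 288.85 mm
I: 279.84 mm
J: 483.75 mm
K: 235.08 mm
L: 434.23 mm
M: 344.76 mm
N: 464.94 mm
O: 520.50 mm
Sorted: K (235.08 mm) < I (279.84 mm) < H (288.85 mm) < M (344.76 mm) < L (434.23 mm) < …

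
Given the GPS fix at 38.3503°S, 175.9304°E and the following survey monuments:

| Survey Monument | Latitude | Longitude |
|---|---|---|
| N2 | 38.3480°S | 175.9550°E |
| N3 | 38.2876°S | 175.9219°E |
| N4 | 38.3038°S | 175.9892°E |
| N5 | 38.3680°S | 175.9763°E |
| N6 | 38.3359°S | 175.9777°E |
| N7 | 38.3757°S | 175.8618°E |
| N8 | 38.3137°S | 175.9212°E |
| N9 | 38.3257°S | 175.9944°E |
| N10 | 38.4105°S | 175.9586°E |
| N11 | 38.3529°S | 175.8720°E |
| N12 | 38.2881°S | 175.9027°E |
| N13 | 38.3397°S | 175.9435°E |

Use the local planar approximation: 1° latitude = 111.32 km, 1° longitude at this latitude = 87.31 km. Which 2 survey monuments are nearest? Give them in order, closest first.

Distances from 38.3503°S, 175.9304°E:
N2: √((0.0023·111.32)² + (0.0246·87.31)²) = √(0.065554 + 4.613157) = 2.1630 km
N3: √((0.0627·111.32)² + (-0.0085·87.31)²) = √(48.717105 + 0.550764) = 7.0191 km
N4: √((0.0465·111.32)² + (0.0588·87.31)²) = √(26.794910 + 26.356190) = 7.2905 km
N5: √((-0.0177·111.32)² + (0.0459·87.31)²) = √(3.882334 + 16.060289) = 4.4657 km
N6: √((0.0144·111.32)² + (0.0473·87.31)²) = √(2.569635 + 17.054942) = 4.4300 km
N7: √((-0.0254·111.32)² + (-0.0686·87.31)²) = √(7.994915 + 35.873703) = 6.6233 km
N8: √((0.0366·111.32)² + (-0.0092·87.31)²) = √(16.600018 + 0.645214) = 4.1527 km
N9: √((0.0246·111.32)² + (0.0640·87.31)²) = √(7.499229 + 31.223956) = 6.2228 km
N10: √((-0.0602·111.32)² + (0.0282·87.31)²) = √(44.909620 + 6.062143) = 7.1395 km
N11: √((-0.0026·111.32)² + (-0.0584·87.31)²) = √(0.083771 + 25.998822) = 5.1071 km
N12: √((0.0622·111.32)² + (-0.0277·87.31)²) = √(47.943216 + 5.849079) = 7.3343 km
N13: √((0.0106·111.32)² + (0.0131·87.31)²) = √(1.392381 + 1.308189) = 1.6433 km
Sorted: N13 (1.6433 km) < N2 (2.1630 km) < N8 (4.1527 km) < N6 (4.4300 km) < …

N13, N2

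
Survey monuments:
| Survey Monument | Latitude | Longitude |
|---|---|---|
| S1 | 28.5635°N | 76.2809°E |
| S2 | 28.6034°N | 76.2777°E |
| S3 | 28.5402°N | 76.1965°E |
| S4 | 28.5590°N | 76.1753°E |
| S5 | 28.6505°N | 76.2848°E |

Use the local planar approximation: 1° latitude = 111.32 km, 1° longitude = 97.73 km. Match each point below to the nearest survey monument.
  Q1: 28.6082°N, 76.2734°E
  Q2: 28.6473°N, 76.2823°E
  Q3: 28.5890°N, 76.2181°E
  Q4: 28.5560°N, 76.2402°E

Q1 at 28.6082°N, 76.2734°E:
  S1: 5.0297 km
  S2: 0.6798 km
  S3: 10.6669 km
  S4: 11.0414 km
  S5: 4.8388 km
  → nearest: S2 (0.6798 km)
Q2 at 28.6473°N, 76.2823°E:
  S1: 9.3296 km
  S2: 4.9076 km
  S3: 14.5758 km
  S4: 14.3517 km
  S5: 0.4320 km
  → nearest: S5 (0.4320 km)
Q3 at 28.5890°N, 76.2181°E:
  S1: 6.7621 km
  S2: 6.0413 km
  S3: 5.8281 km
  S4: 5.3525 km
  S5: 9.4532 km
  → nearest: S4 (5.3525 km)
Q4 at 28.5560°N, 76.2402°E:
  S1: 4.0643 km
  S2: 6.4244 km
  S3: 4.6188 km
  S4: 6.3515 km
  S5: 11.3870 km
  → nearest: S1 (4.0643 km)

Q1→S2; Q2→S5; Q3→S4; Q4→S1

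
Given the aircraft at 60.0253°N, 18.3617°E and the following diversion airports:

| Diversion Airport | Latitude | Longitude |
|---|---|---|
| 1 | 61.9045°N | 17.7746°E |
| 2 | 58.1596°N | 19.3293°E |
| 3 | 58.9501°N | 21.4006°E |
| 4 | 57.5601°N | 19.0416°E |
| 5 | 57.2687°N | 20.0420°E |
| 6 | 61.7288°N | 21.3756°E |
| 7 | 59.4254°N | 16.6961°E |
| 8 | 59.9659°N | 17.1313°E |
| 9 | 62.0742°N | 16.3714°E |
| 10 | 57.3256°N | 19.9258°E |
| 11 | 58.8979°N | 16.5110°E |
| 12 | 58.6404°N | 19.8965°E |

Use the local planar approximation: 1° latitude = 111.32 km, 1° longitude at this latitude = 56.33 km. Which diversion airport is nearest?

8

Distances from 60.0253°N, 18.3617°E:
1: √((1.8792·111.32)² + (-0.5871·56.33)²) = √(43761.520465 + 1093.713728) = 211.7905 km
2: √((-1.8657·111.32)² + (0.9676·56.33)²) = √(43135.021455 + 2970.784996) = 214.7226 km
3: √((-1.0752·111.32)² + (3.0389·56.33)²) = √(14325.998678 + 29303.015901) = 208.8756 km
4: √((-2.4652·111.32)² + (0.6799·56.33)²) = √(75309.664603 + 1466.795554) = 277.0857 km
5: √((-2.7566·111.32)² + (1.6803·56.33)²) = √(94165.951471 + 8958.868402) = 321.1305 km
6: √((1.7035·111.32)² + (3.0139·56.33)²) = √(35960.909834 + 28822.867115) = 254.5266 km
7: √((-0.5999·111.32)² + (-1.6656·56.33)²) = √(4459.684331 + 8802.801865) = 115.1629 km
8: √((-0.0594·111.32)² + (-1.2304·56.33)²) = √(43.723940 + 4803.658746) = 69.6231 km
9: √((2.0489·111.32)² + (-1.9903·56.33)²) = √(52022.104868 + 12569.459081) = 254.1487 km
10: √((-2.6997·111.32)² + (1.5641·56.33)²) = √(90318.643941 + 7762.623712) = 313.1793 km
11: √((-1.1274·111.32)² + (-1.8507·56.33)²) = √(15750.794173 + 10868.048114) = 163.1528 km
12: √((-1.3849·111.32)² + (1.5348·56.33)²) = √(23767.484856 + 7474.516132) = 176.7541 km
Minimum: 8 at 69.6231 km.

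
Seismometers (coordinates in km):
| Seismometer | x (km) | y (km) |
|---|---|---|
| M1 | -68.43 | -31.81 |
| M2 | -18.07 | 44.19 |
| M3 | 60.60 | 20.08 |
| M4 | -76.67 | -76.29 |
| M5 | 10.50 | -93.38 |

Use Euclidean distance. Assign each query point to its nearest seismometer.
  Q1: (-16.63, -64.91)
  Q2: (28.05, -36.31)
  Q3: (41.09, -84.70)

Q1→M5; Q2→M5; Q3→M5

Q1 at (-16.63, -64.91):
  M1: 61.47 km
  M2: 109.11 km
  M3: 114.84 km
  M4: 61.11 km
  M5: 39.33 km
  → nearest: M5 (39.33 km)
Q2 at (28.05, -36.31):
  M1: 96.58 km
  M2: 92.78 km
  M3: 65.11 km
  M4: 112.09 km
  M5: 59.71 km
  → nearest: M5 (59.71 km)
Q3 at (41.09, -84.70):
  M1: 121.62 km
  M2: 141.82 km
  M3: 106.58 km
  M4: 118.06 km
  M5: 31.80 km
  → nearest: M5 (31.80 km)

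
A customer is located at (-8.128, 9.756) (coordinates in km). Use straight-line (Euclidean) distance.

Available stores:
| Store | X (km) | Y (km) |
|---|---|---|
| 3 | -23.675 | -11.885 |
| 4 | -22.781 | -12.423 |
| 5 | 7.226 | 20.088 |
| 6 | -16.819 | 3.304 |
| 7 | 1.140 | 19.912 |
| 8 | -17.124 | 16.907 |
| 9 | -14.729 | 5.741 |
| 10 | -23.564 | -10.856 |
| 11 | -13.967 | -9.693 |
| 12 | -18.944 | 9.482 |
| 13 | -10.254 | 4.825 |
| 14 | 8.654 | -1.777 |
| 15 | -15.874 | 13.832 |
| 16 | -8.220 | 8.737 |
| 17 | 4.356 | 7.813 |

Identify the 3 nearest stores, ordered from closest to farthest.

Distances from (-8.128, 9.756):
3: √((-15.547)² + (-21.641)²) = √(241.70921 + 468.33288) = 26.647 km
4: √((-14.653)² + (-22.179)²) = √(214.71041 + 491.90804) = 26.582 km
5: √((15.354)² + (10.332)²) = √(235.74532 + 106.75022) = 18.507 km
6: √((-8.691)² + (-6.452)²) = √(75.53348 + 41.62830) = 10.824 km
7: √((9.268)² + (10.156)²) = √(85.89582 + 103.14434) = 13.749 km
8: √((-8.996)² + (7.151)²) = √(80.92802 + 51.13680) = 11.492 km
9: √((-6.601)² + (-4.015)²) = √(43.57320 + 16.12023) = 7.726 km
10: √((-15.436)² + (-20.612)²) = √(238.27010 + 424.85454) = 25.751 km
11: √((-5.839)² + (-19.449)²) = √(34.09392 + 378.26360) = 20.307 km
12: √((-10.816)² + (-0.274)²) = √(116.98586 + 0.07508) = 10.819 km
13: √((-2.126)² + (-4.931)²) = √(4.51988 + 24.31476) = 5.370 km
14: √((16.782)² + (-11.533)²) = √(281.63552 + 133.01009) = 20.363 km
15: √((-7.746)² + (4.076)²) = √(60.00052 + 16.61378) = 8.753 km
16: √((-0.092)² + (-1.019)²) = √(0.00846 + 1.03836) = 1.023 km
17: √((12.484)² + (-1.943)²) = √(155.85026 + 3.77525) = 12.634 km
Sorted: 16 (1.023 km) < 13 (5.370 km) < 9 (7.726 km) < 15 (8.753 km) < 12 (10.819 km) < …

16, 13, 9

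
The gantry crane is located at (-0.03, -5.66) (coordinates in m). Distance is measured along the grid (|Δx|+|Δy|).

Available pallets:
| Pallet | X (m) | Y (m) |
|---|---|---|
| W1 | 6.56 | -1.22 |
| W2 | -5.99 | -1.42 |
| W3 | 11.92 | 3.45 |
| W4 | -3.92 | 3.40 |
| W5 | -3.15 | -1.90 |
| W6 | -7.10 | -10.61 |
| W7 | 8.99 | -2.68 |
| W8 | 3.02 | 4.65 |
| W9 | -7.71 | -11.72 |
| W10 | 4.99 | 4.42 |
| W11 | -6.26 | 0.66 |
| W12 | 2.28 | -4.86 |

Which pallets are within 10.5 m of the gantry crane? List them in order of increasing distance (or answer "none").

W12, W5, W2

Distances from (-0.03, -5.66):
W1: |6.59| + |4.44| = 6.59 + 4.44 = 11.03 m
W2: |-5.96| + |4.24| = 5.96 + 4.24 = 10.20 m
W3: |11.95| + |9.11| = 11.95 + 9.11 = 21.06 m
W4: |-3.89| + |9.06| = 3.89 + 9.06 = 12.95 m
W5: |-3.12| + |3.76| = 3.12 + 3.76 = 6.88 m
W6: |-7.07| + |-4.95| = 7.07 + 4.95 = 12.02 m
W7: |9.02| + |2.98| = 9.02 + 2.98 = 12.00 m
W8: |3.05| + |10.31| = 3.05 + 10.31 = 13.36 m
W9: |-7.68| + |-6.06| = 7.68 + 6.06 = 13.74 m
W10: |5.02| + |10.08| = 5.02 + 10.08 = 15.10 m
W11: |-6.23| + |6.32| = 6.23 + 6.32 = 12.55 m
W12: |2.31| + |0.80| = 2.31 + 0.80 = 3.11 m
Threshold 10.5 m: W12 (3.11 m), W5 (6.88 m), W2 (10.20 m) are within range.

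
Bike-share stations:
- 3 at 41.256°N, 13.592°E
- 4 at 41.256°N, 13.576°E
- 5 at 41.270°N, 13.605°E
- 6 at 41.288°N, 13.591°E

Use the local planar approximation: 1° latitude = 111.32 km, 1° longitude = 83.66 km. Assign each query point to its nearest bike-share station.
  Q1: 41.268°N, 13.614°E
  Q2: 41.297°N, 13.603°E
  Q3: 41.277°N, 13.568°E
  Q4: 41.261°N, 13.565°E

Q1 at 41.268°N, 13.614°E:
  3: √((-0.012·111.32)² + (-0.022·83.66)²) = √(1.78447 + 3.38751) = 2.274 km
  4: √((-0.012·111.32)² + (-0.038·83.66)²) = √(1.78447 + 10.10655) = 3.448 km
  5: √((0.002·111.32)² + (-0.009·83.66)²) = √(0.04957 + 0.56692) = 0.785 km
  6: √((0.020·111.32)² + (-0.023·83.66)²) = √(4.95686 + 3.70247) = 2.943 km
  → nearest: 5 (0.785 km)
Q2 at 41.297°N, 13.603°E:
  3: √((-0.041·111.32)² + (-0.011·83.66)²) = √(20.83119 + 0.84688) = 4.656 km
  4: √((-0.041·111.32)² + (-0.027·83.66)²) = √(20.83119 + 5.10227) = 5.092 km
  5: √((-0.027·111.32)² + (0.002·83.66)²) = √(9.03387 + 0.02800) = 3.010 km
  6: √((-0.009·111.32)² + (-0.012·83.66)²) = √(1.00376 + 1.00786) = 1.418 km
  → nearest: 6 (1.418 km)
Q3 at 41.277°N, 13.568°E:
  3: √((-0.021·111.32)² + (0.024·83.66)²) = √(5.46493 + 4.03142) = 3.082 km
  4: √((-0.021·111.32)² + (0.008·83.66)²) = √(5.46493 + 0.44794) = 2.432 km
  5: √((-0.007·111.32)² + (0.037·83.66)²) = √(0.60721 + 9.58162) = 3.192 km
  6: √((0.011·111.32)² + (0.023·83.66)²) = √(1.49945 + 3.70247) = 2.281 km
  → nearest: 6 (2.281 km)
Q4 at 41.261°N, 13.565°E:
  3: √((-0.005·111.32)² + (0.027·83.66)²) = √(0.30980 + 5.10227) = 2.326 km
  4: √((-0.005·111.32)² + (0.011·83.66)²) = √(0.30980 + 0.84688) = 1.075 km
  5: √((0.009·111.32)² + (0.040·83.66)²) = √(1.00376 + 11.19839) = 3.493 km
  6: √((0.027·111.32)² + (0.026·83.66)²) = √(9.03387 + 4.73132) = 3.710 km
  → nearest: 4 (1.075 km)

Q1→5; Q2→6; Q3→6; Q4→4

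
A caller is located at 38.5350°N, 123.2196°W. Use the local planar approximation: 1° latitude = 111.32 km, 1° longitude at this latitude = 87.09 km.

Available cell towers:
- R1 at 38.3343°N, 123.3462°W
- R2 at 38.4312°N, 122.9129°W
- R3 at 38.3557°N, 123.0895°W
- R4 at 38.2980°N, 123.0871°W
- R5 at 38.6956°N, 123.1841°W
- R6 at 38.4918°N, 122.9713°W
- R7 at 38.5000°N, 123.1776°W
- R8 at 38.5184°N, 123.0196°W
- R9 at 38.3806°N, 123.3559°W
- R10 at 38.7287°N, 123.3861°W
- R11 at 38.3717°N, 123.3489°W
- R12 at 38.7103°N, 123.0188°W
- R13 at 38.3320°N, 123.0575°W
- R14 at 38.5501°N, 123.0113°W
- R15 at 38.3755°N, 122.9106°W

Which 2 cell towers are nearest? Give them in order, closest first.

R7, R8

Distances from 38.5350°N, 123.2196°W:
R1: √((-0.2007·111.32)² + (-0.1266·87.09)²) = √(499.161568 + 121.563723) = 24.9144 km
R2: √((-0.1038·111.32)² + (0.3067·87.09)²) = √(133.518395 + 713.450971) = 29.1027 km
R3: √((-0.1793·111.32)² + (0.1301·87.09)²) = √(398.388666 + 128.378168) = 22.9514 km
R4: √((-0.2370·111.32)² + (0.1325·87.09)²) = √(696.054246 + 133.158329) = 28.7961 km
R5: √((0.1606·111.32)² + (0.0355·87.09)²) = √(319.622598 + 9.558578) = 18.1434 km
R6: √((-0.0432·111.32)² + (0.2483·87.09)²) = √(23.126712 + 467.616708) = 22.1527 km
R7: √((-0.0350·111.32)² + (0.0420·87.09)²) = √(15.180374 + 13.379355) = 5.3441 km
R8: √((-0.0166·111.32)² + (0.2000·87.09)²) = √(3.414779 + 303.386724) = 17.5158 km
R9: √((-0.1544·111.32)² + (-0.1363·87.09)²) = √(295.420744 + 140.905613) = 20.8884 km
R10: √((0.1937·111.32)² + (-0.1665·87.09)²) = √(464.949341 + 210.264065) = 25.9849 km
R11: √((-0.1633·111.32)² + (-0.1293·87.09)²) = √(330.459898 + 126.804198) = 21.3837 km
R12: √((0.1753·111.32)² + (0.2008·87.09)²) = √(380.811651 + 305.818672) = 26.2036 km
R13: √((-0.2030·111.32)² + (0.1621·87.09)²) = √(510.667796 + 199.297849) = 26.6452 km
R14: √((0.0151·111.32)² + (0.2083·87.09)²) = √(2.825532 + 329.090330) = 18.2186 km
R15: √((-0.1595·111.32)² + (0.3090·87.09)²) = √(315.259201 + 724.191695) = 32.2405 km
Sorted: R7 (5.3441 km) < R8 (17.5158 km) < R5 (18.1434 km) < R14 (18.2186 km) < …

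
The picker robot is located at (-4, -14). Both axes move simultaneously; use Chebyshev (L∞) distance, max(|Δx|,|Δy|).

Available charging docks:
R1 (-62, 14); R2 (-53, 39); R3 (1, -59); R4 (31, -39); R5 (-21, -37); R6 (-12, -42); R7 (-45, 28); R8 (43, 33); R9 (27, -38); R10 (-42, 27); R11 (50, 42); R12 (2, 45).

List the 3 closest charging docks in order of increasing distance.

R5, R6, R9

Distances from (-4, -14):
R1: max(|-58|, |28|) = 58
R2: max(|-49|, |53|) = 53
R3: max(|5|, |-45|) = 45
R4: max(|35|, |-25|) = 35
R5: max(|-17|, |-23|) = 23
R6: max(|-8|, |-28|) = 28
R7: max(|-41|, |42|) = 42
R8: max(|47|, |47|) = 47
R9: max(|31|, |-24|) = 31
R10: max(|-38|, |41|) = 41
R11: max(|54|, |56|) = 56
R12: max(|6|, |59|) = 59
Sorted: R5 (23) < R6 (28) < R9 (31) < R4 (35) < R10 (41) < …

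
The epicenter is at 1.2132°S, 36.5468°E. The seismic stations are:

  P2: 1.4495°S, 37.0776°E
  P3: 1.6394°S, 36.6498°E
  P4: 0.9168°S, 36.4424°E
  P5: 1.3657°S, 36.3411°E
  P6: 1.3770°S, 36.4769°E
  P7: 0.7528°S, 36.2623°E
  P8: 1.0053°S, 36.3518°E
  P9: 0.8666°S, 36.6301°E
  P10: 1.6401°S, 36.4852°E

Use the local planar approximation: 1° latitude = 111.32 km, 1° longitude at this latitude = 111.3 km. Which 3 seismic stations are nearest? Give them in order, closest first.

P6, P5, P8

Distances from 1.2132°S, 36.5468°E:
P2: 64.6696 km
P3: 48.8099 km
P4: 34.9815 km
P5: 28.5017 km
P6: 19.8246 km
P7: 60.2445 km
P8: 31.7279 km
P9: 39.6818 km
P10: 48.0145 km
Sorted: P6 (19.8246 km) < P5 (28.5017 km) < P8 (31.7279 km) < P4 (34.9815 km) < P9 (39.6818 km) < …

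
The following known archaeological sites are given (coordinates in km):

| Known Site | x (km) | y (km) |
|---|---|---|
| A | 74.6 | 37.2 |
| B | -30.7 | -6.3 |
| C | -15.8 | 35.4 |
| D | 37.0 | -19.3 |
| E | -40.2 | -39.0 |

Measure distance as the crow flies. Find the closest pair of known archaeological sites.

Pairwise distances:
B–E: √((-9.5)² + (-32.7)²) = √(90.250 + 1069.290) = 34.1 km
B–C: √((14.9)² + (41.7)²) = √(222.010 + 1738.890) = 44.3 km
A–D: √((-37.6)² + (-56.5)²) = √(1413.760 + 3192.250) = 67.9 km
B–D: √((67.7)² + (-13.0)²) = √(4583.290 + 169.000) = 68.9 km
C–D: √((52.8)² + (-54.7)²) = √(2787.840 + 2992.090) = 76.0 km
C–E: √((-24.4)² + (-74.4)²) = √(595.360 + 5535.360) = 78.3 km
D–E: √((-77.2)² + (-19.7)²) = √(5959.840 + 388.090) = 79.7 km
A–C: √((-90.4)² + (-1.8)²) = √(8172.160 + 3.240) = 90.4 km
A–B: √((-105.3)² + (-43.5)²) = √(11088.090 + 1892.250) = 113.9 km
A–E: √((-114.8)² + (-76.2)²) = √(13179.040 + 5806.440) = 137.8 km
Closest pair: B–E at 34.1 km.

B and E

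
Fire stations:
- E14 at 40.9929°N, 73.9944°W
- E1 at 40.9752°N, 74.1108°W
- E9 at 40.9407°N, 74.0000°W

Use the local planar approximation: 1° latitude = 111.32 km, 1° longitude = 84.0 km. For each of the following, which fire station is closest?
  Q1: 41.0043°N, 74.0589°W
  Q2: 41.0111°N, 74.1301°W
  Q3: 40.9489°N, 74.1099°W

Q1 at 41.0043°N, 74.0589°W:
  E14: √((-0.0114·111.32)² + (0.0645·84.0)²) = √(1.610483 + 29.354724) = 5.5646 km
  E1: √((-0.0291·111.32)² + (-0.0519·84.0)²) = √(10.493790 + 19.006112) = 5.4314 km
  E9: √((-0.0636·111.32)² + (0.0589·84.0)²) = √(50.125720 + 24.478746) = 8.6374 km
  → nearest: E1 (5.4314 km)
Q2 at 41.0111°N, 74.1301°W:
  E14: √((-0.0182·111.32)² + (0.1357·84.0)²) = √(4.104773 + 129.932641) = 11.5775 km
  E1: √((-0.0359·111.32)² + (0.0193·84.0)²) = √(15.971117 + 2.628289) = 4.3127 km
  E9: √((-0.0704·111.32)² + (0.1301·84.0)²) = √(61.417440 + 119.429927) = 13.4480 km
  → nearest: E1 (4.3127 km)
Q3 at 40.9489°N, 74.1099°W:
  E14: √((0.0440·111.32)² + (0.1155·84.0)²) = √(23.991188 + 94.128804) = 10.8683 km
  E1: √((0.0263·111.32)² + (-0.0009·84.0)²) = √(8.571521 + 0.005715) = 2.9287 km
  E9: √((-0.0082·111.32)² + (0.1099·84.0)²) = √(0.833248 + 85.222439) = 9.2766 km
  → nearest: E1 (2.9287 km)

Q1→E1; Q2→E1; Q3→E1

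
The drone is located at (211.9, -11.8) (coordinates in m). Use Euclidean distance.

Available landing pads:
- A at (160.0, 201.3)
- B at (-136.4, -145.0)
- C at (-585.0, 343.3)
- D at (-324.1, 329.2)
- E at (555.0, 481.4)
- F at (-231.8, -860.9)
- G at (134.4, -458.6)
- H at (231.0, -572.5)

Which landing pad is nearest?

Distances from (211.9, -11.8):
A: 219.3 m
B: 372.9 m
C: 872.4 m
D: 635.3 m
E: 600.8 m
F: 958.0 m
G: 453.5 m
H: 561.0 m
Minimum: A at 219.3 m.

A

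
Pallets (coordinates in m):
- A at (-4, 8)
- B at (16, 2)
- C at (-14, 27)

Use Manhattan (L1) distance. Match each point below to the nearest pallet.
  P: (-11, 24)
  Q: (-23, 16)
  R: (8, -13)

P at (-11, 24):
  A: |7| + |-16| = 7 + 16 = 23 m
  B: |27| + |-22| = 27 + 22 = 49 m
  C: |-3| + |3| = 3 + 3 = 6 m
  → nearest: C (6 m)
Q at (-23, 16):
  A: |19| + |-8| = 19 + 8 = 27 m
  B: |39| + |-14| = 39 + 14 = 53 m
  C: |9| + |11| = 9 + 11 = 20 m
  → nearest: C (20 m)
R at (8, -13):
  A: |-12| + |21| = 12 + 21 = 33 m
  B: |8| + |15| = 8 + 15 = 23 m
  C: |-22| + |40| = 22 + 40 = 62 m
  → nearest: B (23 m)

P→C; Q→C; R→B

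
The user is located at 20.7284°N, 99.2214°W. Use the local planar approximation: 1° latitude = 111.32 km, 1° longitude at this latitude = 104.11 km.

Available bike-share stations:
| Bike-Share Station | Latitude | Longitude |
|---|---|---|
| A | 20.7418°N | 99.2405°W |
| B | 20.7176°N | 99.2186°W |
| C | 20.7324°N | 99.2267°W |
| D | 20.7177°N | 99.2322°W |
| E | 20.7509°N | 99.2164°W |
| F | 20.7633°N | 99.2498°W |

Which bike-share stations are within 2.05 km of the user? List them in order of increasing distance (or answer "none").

Distances from 20.7284°N, 99.2214°W:
A: 2.4858 km
B: 1.2371 km
C: 0.7090 km
D: 1.6380 km
E: 2.5582 km
F: 4.8822 km
Threshold 2.05 km: C (0.7090 km), B (1.2371 km), D (1.6380 km) are within range.

C, B, D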